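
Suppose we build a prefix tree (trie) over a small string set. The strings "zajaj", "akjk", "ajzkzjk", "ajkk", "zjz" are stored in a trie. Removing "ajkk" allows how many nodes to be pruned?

2

A node on "ajkk"'s path can go only if nothing else ends at it or branches off below it.
The suffix "kk" (2 nodes) is used only by "ajkk"; the node for "aj" still has the child "z", so pruning stops there.
Nodes removed: 2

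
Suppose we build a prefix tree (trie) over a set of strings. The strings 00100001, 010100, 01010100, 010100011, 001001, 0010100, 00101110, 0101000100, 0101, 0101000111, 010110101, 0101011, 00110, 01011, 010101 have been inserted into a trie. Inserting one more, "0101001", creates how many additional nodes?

1

Walking "0101001" from the root, the first 6 characters ("010100") follow existing edges; "1" is the first miss.
So 7 − 6 = 1 new nodes.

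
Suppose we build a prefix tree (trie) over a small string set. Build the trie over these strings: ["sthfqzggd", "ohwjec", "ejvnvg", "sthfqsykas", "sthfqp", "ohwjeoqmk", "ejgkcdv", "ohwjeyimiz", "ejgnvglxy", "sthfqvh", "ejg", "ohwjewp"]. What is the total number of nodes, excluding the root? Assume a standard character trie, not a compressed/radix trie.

Trace insertions, counting only characters that open a new branch:
  "sthfqzggd" → 9 new (s, t, h, f, q, z, g, g, d)
  "ohwjec" → 6 new (o, h, w, j, e, c)
  "ejvnvg" → 6 new (e, j, v, n, v, g)
  "sthfqsykas" → prefix "sthfq" already present; 5 new (s, y, k, a, s)
  "sthfqp" → prefix "sthfq" already present; 1 new (p)
  "ohwjeoqmk" → prefix "ohwje" already present; 4 new (o, q, m, k)
  "ejgkcdv" → prefix "ej" already present; 5 new (g, k, c, d, v)
  "ohwjeyimiz" → prefix "ohwje" already present; 5 new (y, i, m, i, z)
  "ejgnvglxy" → prefix "ejg" already present; 6 new (n, v, g, l, x, y)
  "sthfqvh" → prefix "sthfq" already present; 2 new (v, h)
  "ejg" → prefix "ejg" already present; 0 new (none)
  "ohwjewp" → prefix "ohwje" already present; 2 new (w, p)
Total nodes = 9 + 6 + 6 + 5 + 1 + 4 + 5 + 5 + 6 + 2 + 0 + 2 = 51

51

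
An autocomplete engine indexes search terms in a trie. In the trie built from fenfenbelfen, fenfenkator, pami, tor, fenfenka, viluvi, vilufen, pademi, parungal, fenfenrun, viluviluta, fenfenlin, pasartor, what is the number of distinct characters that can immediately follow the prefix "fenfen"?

The children of the "fenfen" node are the distinct next characters among strings starting with "fenfen".
Distinct next characters after "fenfen": b, k, l, r.
That node has 4 child edges.

4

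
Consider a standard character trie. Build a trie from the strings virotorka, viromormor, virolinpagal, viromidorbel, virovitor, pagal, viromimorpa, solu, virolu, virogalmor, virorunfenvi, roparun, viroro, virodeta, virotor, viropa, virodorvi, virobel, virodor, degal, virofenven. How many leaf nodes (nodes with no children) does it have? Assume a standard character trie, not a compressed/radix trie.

A leaf is a node with no children — equivalently, the end of a word that is not a proper prefix of any other stored word.
Those words: "degal", "pagal", "roparun", "solu", "virobel", "virodeta", "virodorvi", "virofenven", "virogalmor", "virolinpagal", "virolu", "viromidorbel", "viromimorpa", "viromormor", "viropa", "viroro", "virorunfenvi", "virotorka", "virovitor"
Leaf count: 19

19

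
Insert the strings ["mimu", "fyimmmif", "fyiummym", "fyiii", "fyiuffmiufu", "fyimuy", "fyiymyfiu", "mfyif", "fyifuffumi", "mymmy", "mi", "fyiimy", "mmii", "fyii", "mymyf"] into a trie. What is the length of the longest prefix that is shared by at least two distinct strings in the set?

The deepest shared node is where two words last agree before diverging.
"fyii" and "fyiii" agree on "fyii" (4 characters) before diverging; nothing deeper is shared.
Longest shared-prefix length: 4

4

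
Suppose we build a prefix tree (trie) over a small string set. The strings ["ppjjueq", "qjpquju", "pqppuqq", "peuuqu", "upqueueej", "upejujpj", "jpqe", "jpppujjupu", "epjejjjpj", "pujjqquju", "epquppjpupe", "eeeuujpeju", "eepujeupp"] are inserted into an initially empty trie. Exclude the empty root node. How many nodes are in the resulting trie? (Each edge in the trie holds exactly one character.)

Trace insertions, counting only characters that open a new branch:
  "ppjjueq" → 7 new (p, p, j, j, u, e, q)
  "qjpquju" → 7 new (q, j, p, q, u, j, u)
  "pqppuqq" → prefix "p" already present; 6 new (q, p, p, u, q, q)
  "peuuqu" → prefix "p" already present; 5 new (e, u, u, q, u)
  "upqueueej" → 9 new (u, p, q, u, e, u, e, e, j)
  "upejujpj" → prefix "up" already present; 6 new (e, j, u, j, p, j)
  "jpqe" → 4 new (j, p, q, e)
  "jpppujjupu" → prefix "jp" already present; 8 new (p, p, u, j, j, u, p, u)
  "epjejjjpj" → 9 new (e, p, j, e, j, j, j, p, j)
  "pujjqquju" → prefix "p" already present; 8 new (u, j, j, q, q, u, j, u)
  "epquppjpupe" → prefix "ep" already present; 9 new (q, u, p, p, j, p, u, p, e)
  "eeeuujpeju" → prefix "e" already present; 9 new (e, e, u, u, j, p, e, j, u)
  "eepujeupp" → prefix "ee" already present; 7 new (p, u, j, e, u, p, p)
Total nodes = 7 + 7 + 6 + 5 + 9 + 6 + 4 + 8 + 9 + 8 + 9 + 9 + 7 = 94

94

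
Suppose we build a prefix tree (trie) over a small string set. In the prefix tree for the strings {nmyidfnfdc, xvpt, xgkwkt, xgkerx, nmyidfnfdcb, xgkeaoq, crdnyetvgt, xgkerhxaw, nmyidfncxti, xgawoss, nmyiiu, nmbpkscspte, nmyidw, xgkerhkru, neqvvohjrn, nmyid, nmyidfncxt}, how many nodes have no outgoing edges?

14

A leaf is a node with no children — equivalently, the end of a word that is not a proper prefix of any other stored word.
Those words: "crdnyetvgt", "neqvvohjrn", "nmbpkscspte", "nmyidfncxti", "nmyidfnfdcb", "nmyidw", "nmyiiu", "xgawoss", "xgkeaoq", "xgkerhkru", "xgkerhxaw", "xgkerx", "xgkwkt", "xvpt"
Leaf count: 14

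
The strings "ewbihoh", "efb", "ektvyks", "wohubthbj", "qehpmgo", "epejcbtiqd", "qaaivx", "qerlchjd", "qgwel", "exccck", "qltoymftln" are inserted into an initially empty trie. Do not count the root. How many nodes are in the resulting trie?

Count nodes per top-level branch (shared prefixes stored once):
  'e'-branch (efb, ektvyks, epejcbtiqd, ewbihoh, exccck): 29 nodes
  'q'-branch (qaaivx, qehpmgo, qerlchjd, qgwel, qltoymftln): 31 nodes
  'w'-branch (wohubthbj): 9 nodes
Sum: 69

69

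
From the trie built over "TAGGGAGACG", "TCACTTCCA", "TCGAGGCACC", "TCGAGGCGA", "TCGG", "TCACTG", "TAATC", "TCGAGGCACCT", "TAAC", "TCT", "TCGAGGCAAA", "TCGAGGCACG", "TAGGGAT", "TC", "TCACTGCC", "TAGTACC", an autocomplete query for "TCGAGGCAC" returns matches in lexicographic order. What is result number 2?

Words with prefix "TCGAGGCAC", in lexicographic order: "TCGAGGCACC", "TCGAGGCACCT", "TCGAGGCACG"
The 2nd is TCGAGGCACCT.

TCGAGGCACCT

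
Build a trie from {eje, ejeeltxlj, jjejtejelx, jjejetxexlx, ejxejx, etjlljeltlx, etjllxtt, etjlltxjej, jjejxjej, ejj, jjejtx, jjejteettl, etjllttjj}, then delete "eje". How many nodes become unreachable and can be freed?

0

After clearing the end-marker at "eje", prune upward until reaching a node still needed by another word.
Every node on "eje" is still needed (e.g. by "ejeeltxlj"), so nothing is freed.
Nodes removed: 0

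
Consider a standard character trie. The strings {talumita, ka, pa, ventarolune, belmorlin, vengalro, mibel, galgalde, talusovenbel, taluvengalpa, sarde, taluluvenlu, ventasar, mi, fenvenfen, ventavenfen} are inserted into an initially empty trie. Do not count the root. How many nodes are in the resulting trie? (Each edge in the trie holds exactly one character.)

96

Trace insertions, counting only characters that open a new branch:
  "talumita" → 8 new (t, a, l, u, m, i, t, a)
  "ka" → 2 new (k, a)
  "pa" → 2 new (p, a)
  "ventarolune" → 11 new (v, e, n, t, a, r, o, l, u, n, e)
  "belmorlin" → 9 new (b, e, l, m, o, r, l, i, n)
  "vengalro" → prefix "ven" already present; 5 new (g, a, l, r, o)
  "mibel" → 5 new (m, i, b, e, l)
  "galgalde" → 8 new (g, a, l, g, a, l, d, e)
  "talusovenbel" → prefix "talu" already present; 8 new (s, o, v, e, n, b, e, l)
  "taluvengalpa" → prefix "talu" already present; 8 new (v, e, n, g, a, l, p, a)
  "sarde" → 5 new (s, a, r, d, e)
  "taluluvenlu" → prefix "talu" already present; 7 new (l, u, v, e, n, l, u)
  "ventasar" → prefix "venta" already present; 3 new (s, a, r)
  "mi" → prefix "mi" already present; 0 new (none)
  "fenvenfen" → 9 new (f, e, n, v, e, n, f, e, n)
  "ventavenfen" → prefix "venta" already present; 6 new (v, e, n, f, e, n)
Total nodes = 8 + 2 + 2 + 11 + 9 + 5 + 5 + 8 + 8 + 8 + 5 + 7 + 3 + 0 + 9 + 6 = 96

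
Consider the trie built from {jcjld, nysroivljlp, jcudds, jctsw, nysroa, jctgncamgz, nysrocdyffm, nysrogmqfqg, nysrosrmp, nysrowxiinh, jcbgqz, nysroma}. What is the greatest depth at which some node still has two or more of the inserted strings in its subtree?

The deepest shared node is where two words last agree before diverging.
"nysroa" and "nysrocdyffm" agree on "nysro" (5 characters) before diverging; nothing deeper is shared.
Longest shared-prefix length: 5

5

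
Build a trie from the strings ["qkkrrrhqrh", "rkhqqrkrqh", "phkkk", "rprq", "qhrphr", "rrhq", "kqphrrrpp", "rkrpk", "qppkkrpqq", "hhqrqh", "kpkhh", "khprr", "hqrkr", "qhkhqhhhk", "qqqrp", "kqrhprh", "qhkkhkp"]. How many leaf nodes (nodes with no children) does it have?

Leaves are exactly the stored words that no other stored word extends.
Those words: "hhqrqh", "hqrkr", "khprr", "kpkhh", "kqphrrrpp", "kqrhprh", "phkkk", "qhkhqhhhk", "qhkkhkp", "qhrphr", "qkkrrrhqrh", "qppkkrpqq", "qqqrp", "rkhqqrkrqh", "rkrpk", "rprq", "rrhq"
Leaf count: 17

17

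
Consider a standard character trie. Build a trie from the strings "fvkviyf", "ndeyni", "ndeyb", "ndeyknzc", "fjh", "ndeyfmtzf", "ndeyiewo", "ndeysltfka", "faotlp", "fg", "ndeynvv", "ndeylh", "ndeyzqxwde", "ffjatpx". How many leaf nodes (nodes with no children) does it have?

Leaves are exactly the stored words that no other stored word extends.
Those words: "faotlp", "ffjatpx", "fg", "fjh", "fvkviyf", "ndeyb", "ndeyfmtzf", "ndeyiewo", "ndeyknzc", "ndeylh", "ndeyni", "ndeynvv", "ndeysltfka", "ndeyzqxwde"
Leaf count: 14

14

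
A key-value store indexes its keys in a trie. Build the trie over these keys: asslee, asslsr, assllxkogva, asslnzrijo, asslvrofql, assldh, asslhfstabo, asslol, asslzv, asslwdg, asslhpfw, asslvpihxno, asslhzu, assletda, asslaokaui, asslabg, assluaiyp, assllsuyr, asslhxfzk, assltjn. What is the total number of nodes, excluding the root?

For each word, the new-node count is its length minus the longest prefix already in the trie:
  "asslee" → 6 new (a, s, s, l, e, e)
  "asslsr" → prefix "assl" already present; 2 new (s, r)
  "assllxkogva" → prefix "assl" already present; 7 new (l, x, k, o, g, v, a)
  "asslnzrijo" → prefix "assl" already present; 6 new (n, z, r, i, j, o)
  "asslvrofql" → prefix "assl" already present; 6 new (v, r, o, f, q, l)
  "assldh" → prefix "assl" already present; 2 new (d, h)
  "asslhfstabo" → prefix "assl" already present; 7 new (h, f, s, t, a, b, o)
  "asslol" → prefix "assl" already present; 2 new (o, l)
  "asslzv" → prefix "assl" already present; 2 new (z, v)
  "asslwdg" → prefix "assl" already present; 3 new (w, d, g)
  "asslhpfw" → prefix "asslh" already present; 3 new (p, f, w)
  "asslvpihxno" → prefix "asslv" already present; 6 new (p, i, h, x, n, o)
  "asslhzu" → prefix "asslh" already present; 2 new (z, u)
  "assletda" → prefix "assle" already present; 3 new (t, d, a)
  "asslaokaui" → prefix "assl" already present; 6 new (a, o, k, a, u, i)
  "asslabg" → prefix "assla" already present; 2 new (b, g)
  "assluaiyp" → prefix "assl" already present; 5 new (u, a, i, y, p)
  "assllsuyr" → prefix "assll" already present; 4 new (s, u, y, r)
  "asslhxfzk" → prefix "asslh" already present; 4 new (x, f, z, k)
  "assltjn" → prefix "assl" already present; 3 new (t, j, n)
Total nodes = 6 + 2 + 7 + 6 + 6 + 2 + 7 + 2 + 2 + 3 + 3 + 6 + 2 + 3 + 6 + 2 + 5 + 4 + 4 + 3 = 81

81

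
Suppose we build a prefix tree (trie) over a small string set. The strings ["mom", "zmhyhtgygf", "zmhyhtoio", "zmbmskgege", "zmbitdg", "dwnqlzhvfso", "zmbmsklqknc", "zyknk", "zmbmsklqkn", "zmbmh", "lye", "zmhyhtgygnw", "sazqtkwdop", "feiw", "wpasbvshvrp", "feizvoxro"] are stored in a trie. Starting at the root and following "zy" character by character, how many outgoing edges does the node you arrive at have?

The children of the "zy" node are the distinct next characters among strings starting with "zy".
Characters that immediately follow "zy" among the stored strings: {k}.
That node has 1 child edge.

1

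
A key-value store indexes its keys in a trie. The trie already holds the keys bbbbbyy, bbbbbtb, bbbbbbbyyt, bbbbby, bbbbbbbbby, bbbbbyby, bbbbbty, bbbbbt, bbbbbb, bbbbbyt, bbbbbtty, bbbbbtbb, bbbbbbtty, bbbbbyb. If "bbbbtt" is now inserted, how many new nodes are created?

"bbbb" is already a path in the trie; the remaining "tt" must be added.
New nodes needed: |"bbbbtt"| − 4 = 6 − 4 = 2.

2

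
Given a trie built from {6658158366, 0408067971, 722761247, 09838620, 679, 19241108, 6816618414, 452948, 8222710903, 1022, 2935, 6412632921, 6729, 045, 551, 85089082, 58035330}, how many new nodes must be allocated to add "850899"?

1

The longest prefix of "850899" already in the trie is "85089" (length 5).
New nodes needed: |"850899"| − 5 = 6 − 5 = 1.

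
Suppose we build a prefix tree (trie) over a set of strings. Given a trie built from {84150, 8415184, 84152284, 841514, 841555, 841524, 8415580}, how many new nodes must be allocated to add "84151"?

Every character of "84151" already lies on an existing path (it is a prefix of some stored word).
No new nodes are needed: 0.

0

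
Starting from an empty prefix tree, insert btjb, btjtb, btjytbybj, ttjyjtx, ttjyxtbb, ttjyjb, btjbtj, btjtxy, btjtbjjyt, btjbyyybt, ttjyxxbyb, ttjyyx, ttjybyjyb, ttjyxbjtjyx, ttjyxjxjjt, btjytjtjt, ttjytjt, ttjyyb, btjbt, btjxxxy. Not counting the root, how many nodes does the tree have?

Insert word by word; a character creates a node only if that edge doesn't already exist:
  "btjb" → 4 new (b, t, j, b)
  "btjtb" → prefix "btj" already present; 2 new (t, b)
  "btjytbybj" → prefix "btj" already present; 6 new (y, t, b, y, b, j)
  "ttjyjtx" → 7 new (t, t, j, y, j, t, x)
  "ttjyxtbb" → prefix "ttjy" already present; 4 new (x, t, b, b)
  "ttjyjb" → prefix "ttjyj" already present; 1 new (b)
  "btjbtj" → prefix "btjb" already present; 2 new (t, j)
  "btjtxy" → prefix "btjt" already present; 2 new (x, y)
  "btjtbjjyt" → prefix "btjtb" already present; 4 new (j, j, y, t)
  "btjbyyybt" → prefix "btjb" already present; 5 new (y, y, y, b, t)
  "ttjyxxbyb" → prefix "ttjyx" already present; 4 new (x, b, y, b)
  "ttjyyx" → prefix "ttjy" already present; 2 new (y, x)
  "ttjybyjyb" → prefix "ttjy" already present; 5 new (b, y, j, y, b)
  "ttjyxbjtjyx" → prefix "ttjyx" already present; 6 new (b, j, t, j, y, x)
  "ttjyxjxjjt" → prefix "ttjyx" already present; 5 new (j, x, j, j, t)
  "btjytjtjt" → prefix "btjyt" already present; 4 new (j, t, j, t)
  "ttjytjt" → prefix "ttjy" already present; 3 new (t, j, t)
  "ttjyyb" → prefix "ttjyy" already present; 1 new (b)
  "btjbt" → prefix "btjbt" already present; 0 new (none)
  "btjxxxy" → prefix "btj" already present; 4 new (x, x, x, y)
Total nodes = 4 + 2 + 6 + 7 + 4 + 1 + 2 + 2 + 4 + 5 + 4 + 2 + 5 + 6 + 5 + 4 + 3 + 1 + 0 + 4 = 71

71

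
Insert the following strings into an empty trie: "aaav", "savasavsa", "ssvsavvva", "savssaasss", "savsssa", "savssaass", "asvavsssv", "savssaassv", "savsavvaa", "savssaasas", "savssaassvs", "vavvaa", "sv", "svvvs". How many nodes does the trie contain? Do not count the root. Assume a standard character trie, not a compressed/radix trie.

57

Count nodes per top-level branch (shared prefixes stored once):
  'a'-branch (aaav, asvavsssv): 12 nodes
  's'-branch (savasavsa, savsavvaa, savssaasas, savssaass, savssaasss, savssaassv, savssaassvs, savsssa, ssvsavvva, sv, svvvs): 39 nodes
  'v'-branch (vavvaa): 6 nodes
Sum: 57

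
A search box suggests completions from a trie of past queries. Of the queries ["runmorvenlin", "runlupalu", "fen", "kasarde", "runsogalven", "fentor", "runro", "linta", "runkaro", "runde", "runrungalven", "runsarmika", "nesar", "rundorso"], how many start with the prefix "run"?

9

Traverse to the node for "run", then collect every word in that subtree.
Words under "run": runde, rundorso, runkaro, runlupalu, runmorvenlin, runro, runrungalven, runsarmika, runsogalven
Count: 9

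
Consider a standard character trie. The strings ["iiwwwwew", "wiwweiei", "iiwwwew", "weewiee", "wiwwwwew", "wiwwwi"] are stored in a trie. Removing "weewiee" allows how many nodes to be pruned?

6

After clearing the end-marker at "weewiee", prune upward until reaching a node still needed by another word.
The suffix "eewiee" (6 nodes) is used only by "weewiee"; the node for "w" still has the child "i", so pruning stops there.
Nodes removed: 6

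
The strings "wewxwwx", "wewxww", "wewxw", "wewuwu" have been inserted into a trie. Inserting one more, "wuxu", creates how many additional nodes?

Walking "wuxu" from the root, the first 1 characters ("w") follow existing edges; "u" is the first miss.
Each of the 3 remaining characters creates one node.

3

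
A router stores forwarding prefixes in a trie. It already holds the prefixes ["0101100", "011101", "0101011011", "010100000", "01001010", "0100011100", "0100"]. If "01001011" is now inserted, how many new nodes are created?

1

"0100101" is already a path in the trie; the remaining "1" must be added.
New nodes needed: |"01001011"| − 7 = 8 − 7 = 1.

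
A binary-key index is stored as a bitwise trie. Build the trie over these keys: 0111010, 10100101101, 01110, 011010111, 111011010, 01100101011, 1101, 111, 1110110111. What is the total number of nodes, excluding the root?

43

Insert word by word; a character creates a node only if that edge doesn't already exist:
  "0111010" → 7 new (0, 1, 1, 1, 0, 1, 0)
  "10100101101" → 11 new (1, 0, 1, 0, 0, 1, 0, 1, 1, 0, 1)
  "01110" → prefix "01110" already present; 0 new (none)
  "011010111" → prefix "011" already present; 6 new (0, 1, 0, 1, 1, 1)
  "111011010" → prefix "1" already present; 8 new (1, 1, 0, 1, 1, 0, 1, 0)
  "01100101011" → prefix "0110" already present; 7 new (0, 1, 0, 1, 0, 1, 1)
  "1101" → prefix "11" already present; 2 new (0, 1)
  "111" → prefix "111" already present; 0 new (none)
  "1110110111" → prefix "11101101" already present; 2 new (1, 1)
Total nodes = 7 + 11 + 0 + 6 + 8 + 7 + 2 + 0 + 2 = 43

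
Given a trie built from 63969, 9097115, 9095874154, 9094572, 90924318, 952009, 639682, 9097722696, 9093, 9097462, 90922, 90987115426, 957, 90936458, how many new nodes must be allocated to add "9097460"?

1

"909746" is already a path in the trie; the remaining "0" must be added.
New nodes needed: |"9097460"| − 6 = 7 − 6 = 1.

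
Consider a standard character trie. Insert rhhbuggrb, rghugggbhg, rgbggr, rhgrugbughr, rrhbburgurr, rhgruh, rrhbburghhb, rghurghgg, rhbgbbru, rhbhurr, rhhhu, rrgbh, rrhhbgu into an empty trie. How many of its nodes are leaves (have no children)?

Leaves are exactly the stored words that no other stored word extends.
Those words: "rgbggr", "rghugggbhg", "rghurghgg", "rhbgbbru", "rhbhurr", "rhgrugbughr", "rhgruh", "rhhbuggrb", "rhhhu", "rrgbh", "rrhbburghhb", "rrhbburgurr", "rrhhbgu"
Leaf count: 13

13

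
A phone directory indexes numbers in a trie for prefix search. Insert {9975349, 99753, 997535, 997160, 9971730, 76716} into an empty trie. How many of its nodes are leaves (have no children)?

5

A leaf is a node with no children — equivalently, the end of a word that is not a proper prefix of any other stored word.
Those words: "76716", "997160", "9971730", "9975349", "997535"
Leaf count: 5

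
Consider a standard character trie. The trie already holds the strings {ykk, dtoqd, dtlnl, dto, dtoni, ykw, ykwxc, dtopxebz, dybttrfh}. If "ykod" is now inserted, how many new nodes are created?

Walking "ykod" from the root, the first 2 characters ("yk") follow existing edges; "o" is the first miss.
Each of the 2 remaining characters creates one node.

2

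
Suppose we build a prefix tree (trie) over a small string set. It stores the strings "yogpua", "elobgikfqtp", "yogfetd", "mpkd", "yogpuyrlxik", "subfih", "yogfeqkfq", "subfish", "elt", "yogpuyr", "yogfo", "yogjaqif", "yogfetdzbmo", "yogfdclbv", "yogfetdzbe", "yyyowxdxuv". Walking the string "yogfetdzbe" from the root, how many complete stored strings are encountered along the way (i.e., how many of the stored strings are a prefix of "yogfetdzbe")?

2

Walk "yogfetdzbe" from the root; an end-of-word marker is hit whenever a stored word is a prefix of "yogfetdzbe".
Prefixes of the query that are stored words: "yogfetd", "yogfetdzbe"
Count: 2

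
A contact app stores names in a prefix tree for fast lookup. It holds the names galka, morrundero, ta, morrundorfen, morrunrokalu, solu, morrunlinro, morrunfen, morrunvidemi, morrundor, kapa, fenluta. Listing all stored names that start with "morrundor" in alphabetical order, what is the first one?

morrundor

Filter for "morrundor…" and sort: "morrundor", "morrundorfen"
Position 1: morrundor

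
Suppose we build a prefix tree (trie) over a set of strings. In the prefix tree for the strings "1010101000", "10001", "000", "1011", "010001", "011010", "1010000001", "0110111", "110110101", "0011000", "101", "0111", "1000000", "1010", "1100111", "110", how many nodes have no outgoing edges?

13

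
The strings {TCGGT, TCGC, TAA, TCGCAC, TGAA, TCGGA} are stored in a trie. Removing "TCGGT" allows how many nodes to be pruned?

Walk "TCGGT" from the leaf back toward the root, removing each node that no remaining word uses.
The suffix "T" (1 node) is used only by "TCGGT"; the node for "TCGG" still has the child "A", so pruning stops there.
Nodes removed: 1

1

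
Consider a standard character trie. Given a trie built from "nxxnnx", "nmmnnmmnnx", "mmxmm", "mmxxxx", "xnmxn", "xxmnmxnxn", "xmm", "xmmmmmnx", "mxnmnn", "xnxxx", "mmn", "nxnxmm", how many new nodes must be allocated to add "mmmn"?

2

The longest prefix of "mmmn" already in the trie is "mm" (length 2).
Each of the 2 remaining characters creates one node.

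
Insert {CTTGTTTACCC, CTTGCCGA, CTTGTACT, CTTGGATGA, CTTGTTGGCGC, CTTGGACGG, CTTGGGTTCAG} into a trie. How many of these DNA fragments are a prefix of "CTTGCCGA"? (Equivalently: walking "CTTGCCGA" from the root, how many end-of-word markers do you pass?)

1

Traverse "CTTGCCGA" character by character; count nodes along the way that are marked as word ends.
Prefixes of the query that are stored words: "CTTGCCGA"
Count: 1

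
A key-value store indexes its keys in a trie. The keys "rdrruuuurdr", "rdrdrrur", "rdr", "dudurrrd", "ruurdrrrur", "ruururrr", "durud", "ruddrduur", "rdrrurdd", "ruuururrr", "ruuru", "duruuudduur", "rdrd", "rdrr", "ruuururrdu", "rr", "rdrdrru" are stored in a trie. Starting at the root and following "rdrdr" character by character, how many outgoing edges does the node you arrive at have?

The children of the "rdrdr" node are the distinct next characters among strings starting with "rdrdr".
Characters that immediately follow "rdrdr" among the stored strings: {r}.
That node has 1 child edge.

1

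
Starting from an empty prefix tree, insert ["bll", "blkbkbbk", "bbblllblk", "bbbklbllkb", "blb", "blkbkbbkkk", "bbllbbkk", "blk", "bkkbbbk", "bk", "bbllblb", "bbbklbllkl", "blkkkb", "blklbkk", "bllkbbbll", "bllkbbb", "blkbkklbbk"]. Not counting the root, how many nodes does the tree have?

60

Trace insertions, counting only characters that open a new branch:
  "bll" → 3 new (b, l, l)
  "blkbkbbk" → prefix "bl" already present; 6 new (k, b, k, b, b, k)
  "bbblllblk" → prefix "b" already present; 8 new (b, b, l, l, l, b, l, k)
  "bbbklbllkb" → prefix "bbb" already present; 7 new (k, l, b, l, l, k, b)
  "blb" → prefix "bl" already present; 1 new (b)
  "blkbkbbkkk" → prefix "blkbkbbk" already present; 2 new (k, k)
  "bbllbbkk" → prefix "bb" already present; 6 new (l, l, b, b, k, k)
  "blk" → prefix "blk" already present; 0 new (none)
  "bkkbbbk" → prefix "b" already present; 6 new (k, k, b, b, b, k)
  "bk" → prefix "bk" already present; 0 new (none)
  "bbllblb" → prefix "bbllb" already present; 2 new (l, b)
  "bbbklbllkl" → prefix "bbbklbllk" already present; 1 new (l)
  "blkkkb" → prefix "blk" already present; 3 new (k, k, b)
  "blklbkk" → prefix "blk" already present; 4 new (l, b, k, k)
  "bllkbbbll" → prefix "bll" already present; 6 new (k, b, b, b, l, l)
  "bllkbbb" → prefix "bllkbbb" already present; 0 new (none)
  "blkbkklbbk" → prefix "blkbk" already present; 5 new (k, l, b, b, k)
Total nodes = 3 + 6 + 8 + 7 + 1 + 2 + 6 + 0 + 6 + 0 + 2 + 1 + 3 + 4 + 6 + 0 + 5 = 60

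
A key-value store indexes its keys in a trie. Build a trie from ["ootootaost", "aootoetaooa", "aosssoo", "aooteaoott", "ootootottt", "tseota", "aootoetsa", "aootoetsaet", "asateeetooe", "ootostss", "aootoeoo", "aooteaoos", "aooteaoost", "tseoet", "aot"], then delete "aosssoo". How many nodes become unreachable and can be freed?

5

A node on "aosssoo"'s path can go only if nothing else ends at it or branches off below it.
The suffix "sssoo" (5 nodes) is used only by "aosssoo"; the node for "ao" still has the child "o", so pruning stops there.
Nodes removed: 5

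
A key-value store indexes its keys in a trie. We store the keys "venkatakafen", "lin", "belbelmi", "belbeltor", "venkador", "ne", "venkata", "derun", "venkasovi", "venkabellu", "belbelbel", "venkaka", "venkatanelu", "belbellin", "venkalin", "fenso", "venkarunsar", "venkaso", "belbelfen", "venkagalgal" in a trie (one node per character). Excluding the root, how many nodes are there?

For each word, the new-node count is its length minus the longest prefix already in the trie:
  "venkatakafen" → 12 new (v, e, n, k, a, t, a, k, a, f, e, n)
  "lin" → 3 new (l, i, n)
  "belbelmi" → 8 new (b, e, l, b, e, l, m, i)
  "belbeltor" → prefix "belbel" already present; 3 new (t, o, r)
  "venkador" → prefix "venka" already present; 3 new (d, o, r)
  "ne" → 2 new (n, e)
  "venkata" → prefix "venkata" already present; 0 new (none)
  "derun" → 5 new (d, e, r, u, n)
  "venkasovi" → prefix "venka" already present; 4 new (s, o, v, i)
  "venkabellu" → prefix "venka" already present; 5 new (b, e, l, l, u)
  "belbelbel" → prefix "belbel" already present; 3 new (b, e, l)
  "venkaka" → prefix "venka" already present; 2 new (k, a)
  "venkatanelu" → prefix "venkata" already present; 4 new (n, e, l, u)
  "belbellin" → prefix "belbel" already present; 3 new (l, i, n)
  "venkalin" → prefix "venka" already present; 3 new (l, i, n)
  "fenso" → 5 new (f, e, n, s, o)
  "venkarunsar" → prefix "venka" already present; 6 new (r, u, n, s, a, r)
  "venkaso" → prefix "venkaso" already present; 0 new (none)
  "belbelfen" → prefix "belbel" already present; 3 new (f, e, n)
  "venkagalgal" → prefix "venka" already present; 6 new (g, a, l, g, a, l)
Total nodes = 12 + 3 + 8 + 3 + 3 + 2 + 0 + 5 + 4 + 5 + 3 + 2 + 4 + 3 + 3 + 5 + 6 + 0 + 3 + 6 = 80

80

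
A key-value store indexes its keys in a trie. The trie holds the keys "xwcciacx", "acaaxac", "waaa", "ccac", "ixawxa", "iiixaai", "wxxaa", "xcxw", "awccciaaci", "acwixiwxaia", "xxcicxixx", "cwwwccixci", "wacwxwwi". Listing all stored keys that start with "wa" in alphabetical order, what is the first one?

Filter for "wa…" and sort: "waaa", "wacwxwwi"
The 1st is waaa.

waaa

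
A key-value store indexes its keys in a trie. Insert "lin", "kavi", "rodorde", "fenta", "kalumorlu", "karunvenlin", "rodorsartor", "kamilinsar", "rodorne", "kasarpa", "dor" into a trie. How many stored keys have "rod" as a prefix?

3

Filter for entries beginning with "rod":
Matches: "rodorde", "rodorne", "rodorsartor"
Count: 3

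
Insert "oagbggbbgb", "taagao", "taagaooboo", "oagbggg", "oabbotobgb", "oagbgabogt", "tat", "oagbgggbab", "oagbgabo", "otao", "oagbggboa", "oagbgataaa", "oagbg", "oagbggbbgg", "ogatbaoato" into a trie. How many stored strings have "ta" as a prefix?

3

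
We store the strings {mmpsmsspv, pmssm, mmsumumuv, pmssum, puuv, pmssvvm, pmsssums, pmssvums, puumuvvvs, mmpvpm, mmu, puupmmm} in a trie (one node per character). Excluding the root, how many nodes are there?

50

Insert word by word; a character creates a node only if that edge doesn't already exist:
  "mmpsmsspv" → 9 new (m, m, p, s, m, s, s, p, v)
  "pmssm" → 5 new (p, m, s, s, m)
  "mmsumumuv" → prefix "mm" already present; 7 new (s, u, m, u, m, u, v)
  "pmssum" → prefix "pmss" already present; 2 new (u, m)
  "puuv" → prefix "p" already present; 3 new (u, u, v)
  "pmssvvm" → prefix "pmss" already present; 3 new (v, v, m)
  "pmsssums" → prefix "pmss" already present; 4 new (s, u, m, s)
  "pmssvums" → prefix "pmssv" already present; 3 new (u, m, s)
  "puumuvvvs" → prefix "puu" already present; 6 new (m, u, v, v, v, s)
  "mmpvpm" → prefix "mmp" already present; 3 new (v, p, m)
  "mmu" → prefix "mm" already present; 1 new (u)
  "puupmmm" → prefix "puu" already present; 4 new (p, m, m, m)
Total nodes = 9 + 5 + 7 + 2 + 3 + 3 + 4 + 3 + 6 + 3 + 1 + 4 = 50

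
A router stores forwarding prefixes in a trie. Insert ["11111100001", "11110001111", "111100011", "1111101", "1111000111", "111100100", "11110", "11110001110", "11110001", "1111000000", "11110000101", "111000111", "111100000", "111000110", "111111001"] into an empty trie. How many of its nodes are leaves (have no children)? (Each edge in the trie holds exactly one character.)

10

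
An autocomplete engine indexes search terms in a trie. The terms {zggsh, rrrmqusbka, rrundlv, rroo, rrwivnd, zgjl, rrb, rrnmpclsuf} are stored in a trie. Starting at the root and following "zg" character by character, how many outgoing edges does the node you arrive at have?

2

The children of the "zg" node are the distinct next characters among strings starting with "zg".
Distinct next characters after "zg": g, j.
That node has 2 child edges.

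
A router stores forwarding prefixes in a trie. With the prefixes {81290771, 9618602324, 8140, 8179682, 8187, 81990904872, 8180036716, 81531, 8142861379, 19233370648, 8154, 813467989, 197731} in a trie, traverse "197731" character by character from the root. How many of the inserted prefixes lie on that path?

1

Check each prefix of "197731" against the stored set — each match is an end-marker on the path.
Prefixes of the query that are stored words: "197731"
Count: 1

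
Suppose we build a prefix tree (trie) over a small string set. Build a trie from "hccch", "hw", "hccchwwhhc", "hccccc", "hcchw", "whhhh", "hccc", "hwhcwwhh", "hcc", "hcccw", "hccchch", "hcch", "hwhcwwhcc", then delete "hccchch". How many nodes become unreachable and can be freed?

Walk "hccchch" from the leaf back toward the root, removing each node that no remaining word uses.
The suffix "ch" (2 nodes) is used only by "hccchch"; the node for "hccch" still has the child "w", so pruning stops there.
Nodes removed: 2

2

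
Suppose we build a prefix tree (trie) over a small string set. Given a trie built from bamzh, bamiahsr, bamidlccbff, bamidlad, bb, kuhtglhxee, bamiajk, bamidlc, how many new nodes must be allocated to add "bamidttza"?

4

The longest prefix of "bamidttza" already in the trie is "bamid" (length 5).
New nodes needed: |"bamidttza"| − 5 = 9 − 5 = 4.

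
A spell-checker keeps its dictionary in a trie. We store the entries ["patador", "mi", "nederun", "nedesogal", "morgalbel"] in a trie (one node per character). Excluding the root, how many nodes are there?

29

Trie structure (* marks end of a word):
(root)
├─ m
│  ├─ i *
│  └─ o
│     └─ r
│        └─ g
│           └─ a
│              └─ l
│                 └─ b
│                    └─ e
│                       └─ l *
├─ n
│  └─ e
│     └─ d
│        └─ e
│           ├─ r
│           │  └─ u
│           │     └─ n *
│           └─ s
│              └─ o
│                 └─ g
│                    └─ a
│                       └─ l *
└─ p
   └─ a
      └─ t
         └─ a
            └─ d
               └─ o
                  └─ r *
Counting every labelled node above: 29.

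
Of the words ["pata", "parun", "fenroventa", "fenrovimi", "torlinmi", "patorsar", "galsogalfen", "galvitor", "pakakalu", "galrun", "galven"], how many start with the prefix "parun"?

Walk to "parun"; the words in its subtree are exactly those with that prefix.
Matches: "parun"
Count: 1

1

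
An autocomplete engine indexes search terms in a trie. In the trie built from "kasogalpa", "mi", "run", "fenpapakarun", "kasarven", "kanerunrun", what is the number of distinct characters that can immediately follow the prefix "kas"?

The children of the "kas" node are the distinct next characters among strings starting with "kas".
Characters that immediately follow "kas" among the stored strings: {a, o}.
That node has 2 child edges.

2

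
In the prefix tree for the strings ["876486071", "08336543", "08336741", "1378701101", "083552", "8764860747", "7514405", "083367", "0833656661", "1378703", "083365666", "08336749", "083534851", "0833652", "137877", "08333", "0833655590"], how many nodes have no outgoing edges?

15

A leaf is a node with no children — equivalently, the end of a word that is not a proper prefix of any other stored word.
Those words: "08333", "0833652", "08336543", "0833655590", "0833656661", "08336741", "08336749", "083534851", "083552", "1378701101", "1378703", "137877", "7514405", "876486071", "8764860747"
Leaf count: 15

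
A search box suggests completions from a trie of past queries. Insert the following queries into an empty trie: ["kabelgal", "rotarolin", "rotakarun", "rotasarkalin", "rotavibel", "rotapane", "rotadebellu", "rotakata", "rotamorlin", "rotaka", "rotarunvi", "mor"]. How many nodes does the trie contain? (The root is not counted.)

61

Insert word by word; a character creates a node only if that edge doesn't already exist:
  "kabelgal" → 8 new (k, a, b, e, l, g, a, l)
  "rotarolin" → 9 new (r, o, t, a, r, o, l, i, n)
  "rotakarun" → prefix "rota" already present; 5 new (k, a, r, u, n)
  "rotasarkalin" → prefix "rota" already present; 8 new (s, a, r, k, a, l, i, n)
  "rotavibel" → prefix "rota" already present; 5 new (v, i, b, e, l)
  "rotapane" → prefix "rota" already present; 4 new (p, a, n, e)
  "rotadebellu" → prefix "rota" already present; 7 new (d, e, b, e, l, l, u)
  "rotakata" → prefix "rotaka" already present; 2 new (t, a)
  "rotamorlin" → prefix "rota" already present; 6 new (m, o, r, l, i, n)
  "rotaka" → prefix "rotaka" already present; 0 new (none)
  "rotarunvi" → prefix "rotar" already present; 4 new (u, n, v, i)
  "mor" → 3 new (m, o, r)
Total nodes = 8 + 9 + 5 + 8 + 5 + 4 + 7 + 2 + 6 + 0 + 4 + 3 = 61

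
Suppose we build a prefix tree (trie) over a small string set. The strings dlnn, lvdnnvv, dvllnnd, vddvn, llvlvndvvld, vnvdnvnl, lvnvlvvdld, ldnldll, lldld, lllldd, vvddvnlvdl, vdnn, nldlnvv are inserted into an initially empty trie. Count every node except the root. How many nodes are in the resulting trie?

Trace insertions, counting only characters that open a new branch:
  "dlnn" → 4 new (d, l, n, n)
  "lvdnnvv" → 7 new (l, v, d, n, n, v, v)
  "dvllnnd" → prefix "d" already present; 6 new (v, l, l, n, n, d)
  "vddvn" → 5 new (v, d, d, v, n)
  "llvlvndvvld" → prefix "l" already present; 10 new (l, v, l, v, n, d, v, v, l, d)
  "vnvdnvnl" → prefix "v" already present; 7 new (n, v, d, n, v, n, l)
  "lvnvlvvdld" → prefix "lv" already present; 8 new (n, v, l, v, v, d, l, d)
  "ldnldll" → prefix "l" already present; 6 new (d, n, l, d, l, l)
  "lldld" → prefix "ll" already present; 3 new (d, l, d)
  "lllldd" → prefix "ll" already present; 4 new (l, l, d, d)
  "vvddvnlvdl" → prefix "v" already present; 9 new (v, d, d, v, n, l, v, d, l)
  "vdnn" → prefix "vd" already present; 2 new (n, n)
  "nldlnvv" → 7 new (n, l, d, l, n, v, v)
Total nodes = 4 + 7 + 6 + 5 + 10 + 7 + 8 + 6 + 3 + 4 + 9 + 2 + 7 = 78

78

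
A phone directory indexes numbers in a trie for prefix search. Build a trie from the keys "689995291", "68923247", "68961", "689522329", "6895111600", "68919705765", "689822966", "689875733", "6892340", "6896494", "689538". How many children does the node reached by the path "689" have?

The children of the "689" node are the distinct next characters among strings starting with "689".
Distinct next characters after "689": 1, 2, 5, 6, 8, 9.
That node has 6 child edges.

6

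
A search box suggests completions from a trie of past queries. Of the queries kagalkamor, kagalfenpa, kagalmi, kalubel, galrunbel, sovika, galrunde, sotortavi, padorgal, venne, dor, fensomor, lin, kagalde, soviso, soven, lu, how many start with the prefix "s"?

Walk to "s"; the words in its subtree are exactly those with that prefix.
Matches: "sotortavi", "soven", "sovika", "soviso"
Count: 4

4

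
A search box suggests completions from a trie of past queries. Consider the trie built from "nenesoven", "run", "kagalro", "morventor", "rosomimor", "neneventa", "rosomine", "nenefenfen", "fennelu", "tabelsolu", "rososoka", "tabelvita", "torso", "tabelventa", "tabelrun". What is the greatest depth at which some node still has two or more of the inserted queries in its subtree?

Equivalently: take the maximum, over all pairs, of their longest common prefix length.
e.g. "rosomimor" and "rosomine" share the prefix "rosomi" of length 6; no pair shares a longer one.
Longest shared-prefix length: 6

6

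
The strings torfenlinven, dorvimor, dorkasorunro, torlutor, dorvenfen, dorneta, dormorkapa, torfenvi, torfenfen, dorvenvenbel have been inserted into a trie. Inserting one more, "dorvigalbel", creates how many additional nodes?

6

"dorvi" is already a path in the trie; the remaining "galbel" must be added.
Each of the 6 remaining characters creates one node.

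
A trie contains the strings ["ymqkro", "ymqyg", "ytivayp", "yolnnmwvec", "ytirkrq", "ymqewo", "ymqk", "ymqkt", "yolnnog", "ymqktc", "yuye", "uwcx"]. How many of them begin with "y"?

Traverse to the node for "y", then collect every word in that subtree.
Matches: "ymqewo", "ymqk", "ymqkro", "ymqkt", "ymqktc", "ymqyg", "yolnnmwvec", "yolnnog", "ytirkrq", "ytivayp", "yuye"
Count: 11

11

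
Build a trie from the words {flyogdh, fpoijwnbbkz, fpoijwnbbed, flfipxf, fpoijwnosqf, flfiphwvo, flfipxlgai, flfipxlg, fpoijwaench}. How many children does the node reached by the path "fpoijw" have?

2

Follow the path "fpoijw" to its node, then look at its outgoing edges.
Characters that immediately follow "fpoijw" among the stored strings: {a, n}.
That node has 2 child edges.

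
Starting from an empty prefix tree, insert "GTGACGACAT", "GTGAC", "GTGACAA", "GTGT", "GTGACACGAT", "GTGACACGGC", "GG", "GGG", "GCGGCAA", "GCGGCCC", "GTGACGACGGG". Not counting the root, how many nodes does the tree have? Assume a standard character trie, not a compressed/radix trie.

Count nodes per top-level branch (shared prefixes stored once):
  'G'-branch (GCGGCAA, GCGGCCC, GG, GGG, GTGAC, GTGACAA, GTGACACGAT, GTGACACGGC, GTGACGACAT, GTGACGACGGG, GTGT): 32 nodes
Sum: 32

32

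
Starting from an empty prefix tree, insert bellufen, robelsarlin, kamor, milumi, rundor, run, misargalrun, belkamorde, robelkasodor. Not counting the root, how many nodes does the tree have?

58

Insert word by word; a character creates a node only if that edge doesn't already exist:
  "bellufen" → 8 new (b, e, l, l, u, f, e, n)
  "robelsarlin" → 11 new (r, o, b, e, l, s, a, r, l, i, n)
  "kamor" → 5 new (k, a, m, o, r)
  "milumi" → 6 new (m, i, l, u, m, i)
  "rundor" → prefix "r" already present; 5 new (u, n, d, o, r)
  "run" → prefix "run" already present; 0 new (none)
  "misargalrun" → prefix "mi" already present; 9 new (s, a, r, g, a, l, r, u, n)
  "belkamorde" → prefix "bel" already present; 7 new (k, a, m, o, r, d, e)
  "robelkasodor" → prefix "robel" already present; 7 new (k, a, s, o, d, o, r)
Total nodes = 8 + 11 + 5 + 6 + 5 + 0 + 9 + 7 + 7 = 58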